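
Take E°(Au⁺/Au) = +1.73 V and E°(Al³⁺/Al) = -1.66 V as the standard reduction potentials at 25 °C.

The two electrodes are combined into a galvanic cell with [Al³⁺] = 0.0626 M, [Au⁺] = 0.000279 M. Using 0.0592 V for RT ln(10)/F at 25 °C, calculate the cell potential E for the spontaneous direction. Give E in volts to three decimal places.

Au⁺/Au is the cathode (higher E°), Al³⁺/Al the anode: E°cell = +1.73 − (-1.66) = +3.39 V, n = 3.
Overall: 3 Au⁺(aq) + Al(s) → 3 Au(s) + Al³⁺(aq)
Q = [Al³⁺] / ([Au⁺]^3); log Q = 9.460.
E = E° − (0.0592/n) log Q = +3.39 − (0.0592/3)(9.460) = +3.203 V.

+3.203 V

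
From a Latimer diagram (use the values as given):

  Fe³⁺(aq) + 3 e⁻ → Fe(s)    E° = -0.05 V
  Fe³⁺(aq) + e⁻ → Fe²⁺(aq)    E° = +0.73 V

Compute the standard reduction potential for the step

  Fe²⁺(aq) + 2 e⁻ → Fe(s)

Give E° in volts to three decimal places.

Sequential free energies add, so n₃E°₃ = n₁E°₁ + n₂E°₂.
With n₃ = 3, and the known step contributing 1×(+0.73) V, the unknown satisfies 2·E° = 3×(-0.05) − 1×(+0.73) = -0.880.
E° = -0.880 / 2 = -0.440 V.

-0.440 V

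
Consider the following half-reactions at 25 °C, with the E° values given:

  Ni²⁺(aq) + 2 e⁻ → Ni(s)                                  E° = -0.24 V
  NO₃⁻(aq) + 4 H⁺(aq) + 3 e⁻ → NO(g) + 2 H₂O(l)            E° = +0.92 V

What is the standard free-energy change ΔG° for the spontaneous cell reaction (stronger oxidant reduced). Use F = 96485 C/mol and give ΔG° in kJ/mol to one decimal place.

NO₃⁻/NO (E° = +0.92 V) is the cathode; Ni²⁺/Ni (E° = -0.24 V) is the anode, so E°cell = +1.16 V.
Balancing electrons gives n = 6 (lcm of 3 and 2).
ΔG° = −nFE° = −(6)(96485)(+1.16) = -671,536 J = -671.5 kJ/mol.

-671.5 kJ/mol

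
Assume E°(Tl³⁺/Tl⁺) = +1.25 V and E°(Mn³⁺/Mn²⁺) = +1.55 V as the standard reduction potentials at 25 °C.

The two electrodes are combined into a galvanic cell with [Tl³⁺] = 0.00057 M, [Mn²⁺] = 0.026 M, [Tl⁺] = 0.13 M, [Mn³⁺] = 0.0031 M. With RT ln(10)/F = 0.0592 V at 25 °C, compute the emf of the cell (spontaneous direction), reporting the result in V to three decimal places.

+0.315 V

Mn³⁺/Mn²⁺ is the cathode (higher E°), Tl³⁺/Tl⁺ the anode: E°cell = +1.55 − (+1.25) = +0.30 V, n = 2.
Overall: 2 Mn³⁺(aq) + Tl⁺(aq) → 2 Mn²⁺(aq) + Tl³⁺(aq)
Q = [Mn²⁺]^2·[Tl³⁺] / ([Mn³⁺]^2·[Tl⁺]); log Q = -0.511.
E = E° − (0.0592/n) log Q = +0.30 − (0.0592/2)(-0.511) = +0.315 V.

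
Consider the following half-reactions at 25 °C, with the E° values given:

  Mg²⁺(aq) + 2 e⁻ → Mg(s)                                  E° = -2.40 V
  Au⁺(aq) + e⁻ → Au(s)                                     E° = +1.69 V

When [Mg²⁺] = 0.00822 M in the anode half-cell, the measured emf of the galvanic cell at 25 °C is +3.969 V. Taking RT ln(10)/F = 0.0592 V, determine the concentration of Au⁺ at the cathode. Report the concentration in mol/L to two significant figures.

Au⁺/Au is the cathode, Mg²⁺/Mg the anode: E°cell = +4.09 V, n = 2.
Overall reaction: 2 Au⁺(aq) + Mg(s) → 2 Au(s) + Mg²⁺(aq); Q = [Mg²⁺]^1/[Au⁺]^2.
From E = E° − (0.0592/n) log Q: log Q = (E° − E)·n/0.0592 = (+4.09 − (+3.969))·2/0.0592 = 4.0878.
So 2·log[Au⁺] = 1·log(0.00822) − log Q = -2.0851 − (4.0878) = -6.1729; log[Au⁺] = -6.1729 / 2 = -3.0865; [Au⁺] = 10^(-3.0865) ≈ 0.00082 M.

0.00082 M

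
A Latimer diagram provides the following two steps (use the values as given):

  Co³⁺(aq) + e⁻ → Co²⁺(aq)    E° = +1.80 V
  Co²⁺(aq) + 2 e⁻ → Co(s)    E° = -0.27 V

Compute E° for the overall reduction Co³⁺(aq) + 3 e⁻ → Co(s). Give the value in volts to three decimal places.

+0.420 V

Standard free energies of sequential steps add: ΔG°₃ = ΔG°₁ + ΔG°₂, so n₃E°₃ = n₁E°₁ + n₂E°₂.
E°₃ = (1×+1.80 + 2×-0.27) / 3 = (+1.260) / 3 = +0.420 V.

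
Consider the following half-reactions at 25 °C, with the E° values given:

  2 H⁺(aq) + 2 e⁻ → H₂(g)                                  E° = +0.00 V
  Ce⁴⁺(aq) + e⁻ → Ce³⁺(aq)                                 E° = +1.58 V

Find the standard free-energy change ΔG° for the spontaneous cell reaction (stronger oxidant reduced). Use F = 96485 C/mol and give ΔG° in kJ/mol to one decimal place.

-304.9 kJ/mol

Ce⁴⁺/Ce³⁺ (E° = +1.58 V) is the cathode; H⁺/H₂ (E° = +0.00 V) is the anode, so E°cell = +1.58 V.
Balancing electrons gives n = 2 (lcm of 1 and 2).
ΔG° = −nFE° = −(2)(96485)(+1.58) = -304,893 J = -304.9 kJ/mol.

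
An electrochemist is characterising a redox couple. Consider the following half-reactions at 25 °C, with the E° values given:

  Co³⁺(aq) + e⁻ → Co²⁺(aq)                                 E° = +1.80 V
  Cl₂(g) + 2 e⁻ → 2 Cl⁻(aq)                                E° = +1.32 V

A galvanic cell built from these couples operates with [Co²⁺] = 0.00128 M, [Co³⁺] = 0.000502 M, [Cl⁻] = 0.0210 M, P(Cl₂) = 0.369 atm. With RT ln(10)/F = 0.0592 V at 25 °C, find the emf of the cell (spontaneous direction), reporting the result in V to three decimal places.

Co³⁺/Co²⁺ is the cathode (higher E°), Cl₂/Cl⁻ the anode: E°cell = +1.80 − (+1.32) = +0.48 V, n = 2.
Overall: 2 Co³⁺(aq) + 2 Cl⁻(aq) → 2 Co²⁺(aq) + Cl₂(g)
Q = [Co²⁺]^2·P(Cl₂) / ([Co³⁺]^2·[Cl⁻]^2); log Q = 3.736.
E = E° − (0.0592/n) log Q = +0.48 − (0.0592/2)(3.736) = +0.369 V.

+0.369 V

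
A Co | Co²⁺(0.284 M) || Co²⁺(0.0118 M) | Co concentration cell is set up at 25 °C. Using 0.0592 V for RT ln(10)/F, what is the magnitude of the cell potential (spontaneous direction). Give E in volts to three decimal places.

For a concentration cell E°cell = 0. The 0.284 M side is the cathode (reduction is favoured where [Co²⁺] is higher).
With n = 2, E = −(0.0592/2) log([Co²⁺]ₐₙ/[Co²⁺]꜀ₐₜ) = −(0.0592/2) log(0.0118/0.284) = −(0.0592/2)(-1.381) = +0.041 V.

+0.041 V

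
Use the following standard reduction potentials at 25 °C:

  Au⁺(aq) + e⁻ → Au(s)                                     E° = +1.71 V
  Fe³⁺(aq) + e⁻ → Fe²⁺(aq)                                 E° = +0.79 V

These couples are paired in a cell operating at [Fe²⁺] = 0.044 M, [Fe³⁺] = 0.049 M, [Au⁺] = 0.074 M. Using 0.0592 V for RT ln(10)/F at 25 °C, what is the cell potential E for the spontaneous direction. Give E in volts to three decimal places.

Au⁺/Au is the cathode (higher E°), Fe³⁺/Fe²⁺ the anode: E°cell = +1.71 − (+0.79) = +0.92 V, n = 1.
Overall: Au⁺(aq) + Fe²⁺(aq) → Au(s) + Fe³⁺(aq)
Q = [Fe³⁺] / ([Au⁺]·[Fe²⁺]); log Q = 1.178.
E = E° − (0.0592/n) log Q = +0.92 − (0.0592/1)(1.178) = +0.850 V.

+0.850 V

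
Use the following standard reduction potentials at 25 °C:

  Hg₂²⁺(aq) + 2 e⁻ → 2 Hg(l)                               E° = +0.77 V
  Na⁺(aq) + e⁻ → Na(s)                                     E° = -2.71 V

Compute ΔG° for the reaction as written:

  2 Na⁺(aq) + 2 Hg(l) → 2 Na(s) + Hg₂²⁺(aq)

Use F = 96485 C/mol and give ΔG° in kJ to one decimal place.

As written, Na⁺/Na is reduced (cathode) and Hg₂²⁺/Hg is oxidised (anode), so E°cell = (-2.71) − (+0.77) = -3.48 V.
Balancing electrons gives n = 2.
ΔG° = −nFE° = −(2)(96485)(-3.48) = 671,536 J = +671.5 kJ.

+671.5 kJ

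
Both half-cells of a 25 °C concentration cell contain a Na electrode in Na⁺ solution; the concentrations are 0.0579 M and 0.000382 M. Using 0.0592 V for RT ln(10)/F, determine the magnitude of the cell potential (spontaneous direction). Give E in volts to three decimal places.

For a concentration cell E°cell = 0. The 0.0579 M side is the cathode (reduction is favoured where [Na⁺] is higher).
With n = 1, E = −(0.0592/1) log([Na⁺]ₐₙ/[Na⁺]꜀ₐₜ) = −(0.0592/1) log(0.000382/0.0579) = −(0.0592/1)(-2.181) = +0.129 V.

+0.129 V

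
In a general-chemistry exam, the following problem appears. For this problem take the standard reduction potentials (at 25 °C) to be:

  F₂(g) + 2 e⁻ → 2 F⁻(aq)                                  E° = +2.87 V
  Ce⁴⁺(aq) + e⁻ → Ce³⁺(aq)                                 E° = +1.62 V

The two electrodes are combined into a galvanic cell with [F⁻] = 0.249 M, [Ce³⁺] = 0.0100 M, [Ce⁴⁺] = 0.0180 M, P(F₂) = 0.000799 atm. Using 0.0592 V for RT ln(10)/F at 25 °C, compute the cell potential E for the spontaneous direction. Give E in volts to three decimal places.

+1.179 V

F₂/F⁻ is the cathode (higher E°), Ce⁴⁺/Ce³⁺ the anode: E°cell = +2.87 − (+1.62) = +1.25 V, n = 2.
Overall: F₂(g) + 2 Ce³⁺(aq) → 2 F⁻(aq) + 2 Ce⁴⁺(aq)
Q = [F⁻]^2·[Ce⁴⁺]^2 / (P(F₂)·[Ce³⁺]^2); log Q = 2.400.
E = E° − (0.0592/n) log Q = +1.25 − (0.0592/2)(2.400) = +1.179 V.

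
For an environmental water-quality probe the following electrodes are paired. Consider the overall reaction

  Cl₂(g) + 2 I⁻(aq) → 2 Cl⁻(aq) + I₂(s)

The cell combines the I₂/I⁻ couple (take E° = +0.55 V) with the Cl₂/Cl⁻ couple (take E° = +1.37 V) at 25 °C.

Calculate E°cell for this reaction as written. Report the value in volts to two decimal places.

+0.82 V

The Cl₂/Cl⁻ couple has the higher reduction potential, so it is the cathode; I₂/I⁻ is oxidised at the anode.
E°cell = E°(cathode) − E°(anode) = (+1.37) − (+0.55) = +0.82 V.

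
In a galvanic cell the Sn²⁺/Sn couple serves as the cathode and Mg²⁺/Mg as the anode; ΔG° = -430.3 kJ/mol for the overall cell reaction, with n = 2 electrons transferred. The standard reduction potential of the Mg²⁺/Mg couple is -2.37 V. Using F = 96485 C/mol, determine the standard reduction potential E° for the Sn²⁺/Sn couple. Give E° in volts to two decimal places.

-0.14 V

E°cell = −ΔG°/(nF) = −(-430.3×10³)/((2)(96485)) = +2.230 V.
Since Sn²⁺/Sn is the cathode and Mg²⁺/Mg the anode, E°cell = E°(Sn²⁺/Sn) − E°(Mg²⁺/Mg).
So E°(Sn²⁺/Sn) = E°cell + E°(Mg²⁺/Mg) = +2.230 + (-2.37) = -0.14 V.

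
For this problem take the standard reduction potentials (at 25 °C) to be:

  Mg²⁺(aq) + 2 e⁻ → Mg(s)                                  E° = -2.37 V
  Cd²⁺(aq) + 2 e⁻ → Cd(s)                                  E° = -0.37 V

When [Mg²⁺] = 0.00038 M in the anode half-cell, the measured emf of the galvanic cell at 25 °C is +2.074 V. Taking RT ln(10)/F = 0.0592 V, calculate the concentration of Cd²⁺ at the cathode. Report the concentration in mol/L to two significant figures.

0.12 M

Cd²⁺/Cd is the cathode, Mg²⁺/Mg the anode: E°cell = +2.00 V, n = 2.
Overall reaction: Cd²⁺(aq) + Mg(s) → Cd(s) + Mg²⁺(aq); Q = [Mg²⁺]^1/[Cd²⁺]^1.
From E = E° − (0.0592/n) log Q: log Q = (E° − E)·n/0.0592 = (+2.00 − (+2.074))·2/0.0592 = -2.5000.
So 1·log[Cd²⁺] = 1·log(0.00038) − log Q = -3.4202 − (-2.5000) = -0.9202; [Cd²⁺] = 10^(-0.9202) ≈ 0.12 M.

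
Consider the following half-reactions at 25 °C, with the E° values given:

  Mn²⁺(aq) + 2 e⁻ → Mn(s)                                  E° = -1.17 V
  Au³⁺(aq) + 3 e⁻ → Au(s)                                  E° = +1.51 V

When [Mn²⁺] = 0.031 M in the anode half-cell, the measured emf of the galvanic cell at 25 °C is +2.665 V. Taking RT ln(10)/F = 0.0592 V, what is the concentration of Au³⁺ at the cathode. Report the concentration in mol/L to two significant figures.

0.00095 M

Au³⁺/Au is the cathode, Mn²⁺/Mn the anode: E°cell = +2.68 V, n = 6.
Overall reaction: 2 Au³⁺(aq) + 3 Mn(s) → 2 Au(s) + 3 Mn²⁺(aq); Q = [Mn²⁺]^3/[Au³⁺]^2.
From E = E° − (0.0592/n) log Q: log Q = (E° − E)·n/0.0592 = (+2.68 − (+2.665))·6/0.0592 = 1.5203.
So 2·log[Au³⁺] = 3·log(0.031) − log Q = -4.5259 − (1.5203) = -6.0462; log[Au³⁺] = -6.0462 / 2 = -3.0231; [Au³⁺] = 10^(-3.0231) ≈ 0.00095 M.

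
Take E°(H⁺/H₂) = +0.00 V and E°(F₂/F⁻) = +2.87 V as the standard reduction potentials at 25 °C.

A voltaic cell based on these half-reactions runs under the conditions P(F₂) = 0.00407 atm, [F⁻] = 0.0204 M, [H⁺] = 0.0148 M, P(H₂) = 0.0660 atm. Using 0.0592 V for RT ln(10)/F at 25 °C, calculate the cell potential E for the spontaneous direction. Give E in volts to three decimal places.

+2.973 V

F₂/F⁻ is the cathode (higher E°), H⁺/H₂ the anode: E°cell = +2.87 − (+0.00) = +2.87 V, n = 2.
Overall: F₂(g) + H₂(g) → 2 F⁻(aq) + 2 H⁺(aq)
Q = [F⁻]^2·[H⁺]^2 / (P(F₂)·P(H₂)); log Q = -3.469.
E = E° − (0.0592/n) log Q = +2.87 − (0.0592/2)(-3.469) = +2.973 V.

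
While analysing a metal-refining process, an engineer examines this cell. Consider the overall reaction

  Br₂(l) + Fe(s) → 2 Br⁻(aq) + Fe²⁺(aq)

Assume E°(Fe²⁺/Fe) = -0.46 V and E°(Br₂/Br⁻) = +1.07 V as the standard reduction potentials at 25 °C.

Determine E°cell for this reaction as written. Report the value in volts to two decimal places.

The Br₂/Br⁻ couple has the higher reduction potential, so it is the cathode; Fe²⁺/Fe is oxidised at the anode.
E°cell = E°(cathode) − E°(anode) = (+1.07) − (-0.46) = +1.53 V.

+1.53 V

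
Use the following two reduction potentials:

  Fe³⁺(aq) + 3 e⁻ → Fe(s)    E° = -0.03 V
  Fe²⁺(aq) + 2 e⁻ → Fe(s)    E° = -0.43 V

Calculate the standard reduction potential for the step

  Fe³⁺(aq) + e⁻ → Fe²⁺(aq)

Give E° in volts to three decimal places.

+0.770 V

Sequential free energies add, so n₃E°₃ = n₁E°₁ + n₂E°₂.
With n₃ = 3, and the known step contributing 2×(-0.43) V, the unknown satisfies 1·E° = 3×(-0.03) − 2×(-0.43) = +0.770.
E° = +0.770 / 1 = +0.770 V.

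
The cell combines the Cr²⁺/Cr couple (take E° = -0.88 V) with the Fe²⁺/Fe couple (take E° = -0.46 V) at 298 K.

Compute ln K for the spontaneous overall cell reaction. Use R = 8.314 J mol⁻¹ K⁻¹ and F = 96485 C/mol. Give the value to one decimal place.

Cathode: Fe²⁺/Fe; anode: Cr²⁺/Cr. E°cell = (-0.46) − (-0.88) = +0.42 V, with n = 2.
ΔG° = −nFE° = −RT ln K, so ln K = nFE°/(RT) = (2)(96485)(+0.42) / ((8.314)(298)) = 32.712.

32.7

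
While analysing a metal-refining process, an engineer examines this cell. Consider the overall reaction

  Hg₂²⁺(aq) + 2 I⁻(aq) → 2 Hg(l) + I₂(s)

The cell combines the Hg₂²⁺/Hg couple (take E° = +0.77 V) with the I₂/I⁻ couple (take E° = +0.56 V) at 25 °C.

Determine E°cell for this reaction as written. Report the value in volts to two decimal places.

The Hg₂²⁺/Hg couple has the higher reduction potential, so it is the cathode; I₂/I⁻ is oxidised at the anode.
E°cell = E°(cathode) − E°(anode) = (+0.77) − (+0.56) = +0.21 V.

+0.21 V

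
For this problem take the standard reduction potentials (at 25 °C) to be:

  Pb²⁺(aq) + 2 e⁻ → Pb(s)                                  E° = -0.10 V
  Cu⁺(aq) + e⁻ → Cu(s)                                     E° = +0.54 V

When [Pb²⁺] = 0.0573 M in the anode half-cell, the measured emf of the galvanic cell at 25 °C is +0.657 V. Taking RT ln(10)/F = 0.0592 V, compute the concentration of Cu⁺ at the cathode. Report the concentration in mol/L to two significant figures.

0.46 M

Cu⁺/Cu is the cathode, Pb²⁺/Pb the anode: E°cell = +0.64 V, n = 2.
Overall reaction: 2 Cu⁺(aq) + Pb(s) → 2 Cu(s) + Pb²⁺(aq); Q = [Pb²⁺]^1/[Cu⁺]^2.
From E = E° − (0.0592/n) log Q: log Q = (E° − E)·n/0.0592 = (+0.64 − (+0.657))·2/0.0592 = -0.5743.
So 2·log[Cu⁺] = 1·log(0.0573) − log Q = -1.2418 − (-0.5743) = -0.6675; log[Cu⁺] = -0.6675 / 2 = -0.3337; [Cu⁺] = 10^(-0.3337) ≈ 0.46 M.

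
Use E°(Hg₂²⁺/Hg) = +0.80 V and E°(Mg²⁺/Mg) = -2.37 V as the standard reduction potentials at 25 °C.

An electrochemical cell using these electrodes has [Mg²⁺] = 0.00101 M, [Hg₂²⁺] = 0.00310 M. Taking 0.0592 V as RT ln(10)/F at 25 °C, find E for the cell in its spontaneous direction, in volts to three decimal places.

Hg₂²⁺/Hg is the cathode (higher E°), Mg²⁺/Mg the anode: E°cell = +0.80 − (-2.37) = +3.17 V, n = 2.
Overall: Hg₂²⁺(aq) + Mg(s) → 2 Hg(l) + Mg²⁺(aq)
Q = [Mg²⁺] / ([Hg₂²⁺]); log Q = -0.487.
E = E° − (0.0592/n) log Q = +3.17 − (0.0592/2)(-0.487) = +3.184 V.

+3.184 V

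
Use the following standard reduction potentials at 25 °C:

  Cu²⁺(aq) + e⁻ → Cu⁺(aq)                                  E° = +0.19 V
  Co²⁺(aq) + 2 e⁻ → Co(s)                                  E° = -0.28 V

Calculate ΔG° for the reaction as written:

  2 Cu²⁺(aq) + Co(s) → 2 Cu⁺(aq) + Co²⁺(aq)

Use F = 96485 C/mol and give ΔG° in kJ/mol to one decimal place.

As written, Cu²⁺/Cu⁺ is reduced (cathode) and Co²⁺/Co is oxidised (anode), so E°cell = (+0.19) − (-0.28) = +0.47 V.
Balancing electrons gives n = 2.
ΔG° = −nFE° = −(2)(96485)(+0.47) = -90,696 J = -90.7 kJ/mol.

-90.7 kJ/mol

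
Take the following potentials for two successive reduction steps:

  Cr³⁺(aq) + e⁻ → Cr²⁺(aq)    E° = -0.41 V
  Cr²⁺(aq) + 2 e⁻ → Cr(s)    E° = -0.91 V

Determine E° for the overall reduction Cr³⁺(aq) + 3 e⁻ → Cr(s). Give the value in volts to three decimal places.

Since ΔG° = −nFE° is additive over sequential reductions, n₃E°₃ = n₁E°₁ + n₂E°₂.
E°₃ = (1×-0.41 + 2×-0.91) / 3 = (-2.230) / 3 = -0.743 V.

-0.743 V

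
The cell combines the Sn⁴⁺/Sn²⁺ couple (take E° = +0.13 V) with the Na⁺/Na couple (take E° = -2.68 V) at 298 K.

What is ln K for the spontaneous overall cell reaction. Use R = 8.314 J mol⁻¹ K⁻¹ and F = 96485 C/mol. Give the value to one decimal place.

Cathode: Sn⁴⁺/Sn²⁺; anode: Na⁺/Na. E°cell = (+0.13) − (-2.68) = +2.81 V, with n = 2.
ΔG° = −nFE° = −RT ln K, so ln K = nFE°/(RT) = (2)(96485)(+2.81) / ((8.314)(298)) = 218.862.

218.9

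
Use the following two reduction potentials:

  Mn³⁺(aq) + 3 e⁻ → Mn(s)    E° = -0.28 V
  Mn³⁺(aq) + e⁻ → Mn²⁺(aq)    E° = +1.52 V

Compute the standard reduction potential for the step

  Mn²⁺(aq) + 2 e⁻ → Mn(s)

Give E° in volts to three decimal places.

-1.180 V

Sequential free energies add, so n₃E°₃ = n₁E°₁ + n₂E°₂.
With n₃ = 3, and the known step contributing 1×(+1.52) V, the unknown satisfies 2·E° = 3×(-0.28) − 1×(+1.52) = -2.360.
E° = -2.360 / 2 = -1.180 V.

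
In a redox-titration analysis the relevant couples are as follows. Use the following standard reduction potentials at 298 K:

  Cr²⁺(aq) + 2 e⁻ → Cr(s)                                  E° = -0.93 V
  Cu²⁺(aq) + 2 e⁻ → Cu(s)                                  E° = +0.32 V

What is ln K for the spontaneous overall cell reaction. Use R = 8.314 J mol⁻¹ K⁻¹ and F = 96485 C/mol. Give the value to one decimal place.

Cathode: Cu²⁺/Cu; anode: Cr²⁺/Cr. E°cell = (+0.32) − (-0.93) = +1.25 V, with n = 2.
ΔG° = −nFE° = −RT ln K, so ln K = nFE°/(RT) = (2)(96485)(+1.25) / ((8.314)(298)) = 97.358.

97.4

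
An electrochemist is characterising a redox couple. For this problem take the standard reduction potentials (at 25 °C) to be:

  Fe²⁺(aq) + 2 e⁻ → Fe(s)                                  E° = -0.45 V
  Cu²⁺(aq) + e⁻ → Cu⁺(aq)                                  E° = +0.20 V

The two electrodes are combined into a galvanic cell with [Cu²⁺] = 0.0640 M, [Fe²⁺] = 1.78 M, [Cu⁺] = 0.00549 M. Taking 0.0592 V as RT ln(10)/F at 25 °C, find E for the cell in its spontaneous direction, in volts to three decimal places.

+0.706 V

Cu²⁺/Cu⁺ is the cathode (higher E°), Fe²⁺/Fe the anode: E°cell = +0.20 − (-0.45) = +0.65 V, n = 2.
Overall: 2 Cu²⁺(aq) + Fe(s) → 2 Cu⁺(aq) + Fe²⁺(aq)
Q = [Cu⁺]^2·[Fe²⁺] / ([Cu²⁺]^2); log Q = -1.883.
E = E° − (0.0592/n) log Q = +0.65 − (0.0592/2)(-1.883) = +0.706 V.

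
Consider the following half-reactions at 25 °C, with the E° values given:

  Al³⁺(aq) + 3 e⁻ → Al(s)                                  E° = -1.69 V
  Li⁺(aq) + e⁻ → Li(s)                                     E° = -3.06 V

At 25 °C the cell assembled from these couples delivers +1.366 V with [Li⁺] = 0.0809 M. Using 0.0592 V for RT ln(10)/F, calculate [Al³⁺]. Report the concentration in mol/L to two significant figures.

Al³⁺/Al is the cathode, Li⁺/Li the anode: E°cell = +1.37 V, n = 3.
Overall reaction: Al³⁺(aq) + 3 Li(s) → Al(s) + 3 Li⁺(aq); Q = [Li⁺]^3/[Al³⁺]^1.
From E = E° − (0.0592/n) log Q: log Q = (E° − E)·n/0.0592 = (+1.37 − (+1.366))·3/0.0592 = 0.2027.
So 1·log[Al³⁺] = 3·log(0.0809) − log Q = -3.2762 − (0.2027) = -3.4789; [Al³⁺] = 10^(-3.4789) ≈ 0.00033 M.

0.00033 M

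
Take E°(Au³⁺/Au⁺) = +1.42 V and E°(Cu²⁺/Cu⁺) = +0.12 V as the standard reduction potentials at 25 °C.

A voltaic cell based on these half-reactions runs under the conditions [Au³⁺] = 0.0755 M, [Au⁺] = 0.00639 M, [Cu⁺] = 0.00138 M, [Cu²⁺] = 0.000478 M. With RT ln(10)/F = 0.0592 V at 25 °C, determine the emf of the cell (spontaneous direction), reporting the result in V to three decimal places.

+1.359 V

Au³⁺/Au⁺ is the cathode (higher E°), Cu²⁺/Cu⁺ the anode: E°cell = +1.42 − (+0.12) = +1.30 V, n = 2.
Overall: Au³⁺(aq) + 2 Cu⁺(aq) → Au⁺(aq) + 2 Cu²⁺(aq)
Q = [Au⁺]·[Cu²⁺]^2 / ([Au³⁺]·[Cu⁺]^2); log Q = -1.993.
E = E° − (0.0592/n) log Q = +1.30 − (0.0592/2)(-1.993) = +1.359 V.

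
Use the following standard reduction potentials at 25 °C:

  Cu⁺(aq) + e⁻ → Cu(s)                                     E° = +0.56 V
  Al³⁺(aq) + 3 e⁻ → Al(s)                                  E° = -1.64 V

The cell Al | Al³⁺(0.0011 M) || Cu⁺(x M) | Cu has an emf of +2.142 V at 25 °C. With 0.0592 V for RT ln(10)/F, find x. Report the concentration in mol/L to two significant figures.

0.011 M

Cu⁺/Cu is the cathode, Al³⁺/Al the anode: E°cell = +2.20 V, n = 3.
Overall reaction: 3 Cu⁺(aq) + Al(s) → 3 Cu(s) + Al³⁺(aq); Q = [Al³⁺]^1/[Cu⁺]^3.
From E = E° − (0.0592/n) log Q: log Q = (E° − E)·n/0.0592 = (+2.20 − (+2.142))·3/0.0592 = 2.9392.
So 3·log[Cu⁺] = 1·log(0.0011) − log Q = -2.9586 − (2.9392) = -5.8978; log[Cu⁺] = -5.8978 / 3 = -1.9659; [Cu⁺] = 10^(-1.9659) ≈ 0.011 M.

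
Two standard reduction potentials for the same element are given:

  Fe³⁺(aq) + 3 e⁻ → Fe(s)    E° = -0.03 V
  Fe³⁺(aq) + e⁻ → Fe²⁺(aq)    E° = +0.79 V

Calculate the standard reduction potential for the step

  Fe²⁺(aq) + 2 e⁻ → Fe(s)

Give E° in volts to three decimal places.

Sequential free energies add, so n₃E°₃ = n₁E°₁ + n₂E°₂.
With n₃ = 3, and the known step contributing 1×(+0.79) V, the unknown satisfies 2·E° = 3×(-0.03) − 1×(+0.79) = -0.880.
E° = -0.880 / 2 = -0.440 V.

-0.440 V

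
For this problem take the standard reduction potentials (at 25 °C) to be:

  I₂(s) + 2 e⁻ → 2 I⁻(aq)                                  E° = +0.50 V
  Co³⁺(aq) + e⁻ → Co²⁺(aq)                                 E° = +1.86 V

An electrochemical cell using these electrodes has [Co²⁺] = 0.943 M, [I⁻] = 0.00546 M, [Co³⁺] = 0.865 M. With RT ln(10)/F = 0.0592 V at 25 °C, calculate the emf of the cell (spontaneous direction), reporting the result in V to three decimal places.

+1.224 V

Co³⁺/Co²⁺ is the cathode (higher E°), I₂/I⁻ the anode: E°cell = +1.86 − (+0.50) = +1.36 V, n = 2.
Overall: 2 Co³⁺(aq) + 2 I⁻(aq) → 2 Co²⁺(aq) + I₂(s)
Q = [Co²⁺]^2 / ([Co³⁺]^2·[I⁻]^2); log Q = 4.601.
E = E° − (0.0592/n) log Q = +1.36 − (0.0592/2)(4.601) = +1.224 V.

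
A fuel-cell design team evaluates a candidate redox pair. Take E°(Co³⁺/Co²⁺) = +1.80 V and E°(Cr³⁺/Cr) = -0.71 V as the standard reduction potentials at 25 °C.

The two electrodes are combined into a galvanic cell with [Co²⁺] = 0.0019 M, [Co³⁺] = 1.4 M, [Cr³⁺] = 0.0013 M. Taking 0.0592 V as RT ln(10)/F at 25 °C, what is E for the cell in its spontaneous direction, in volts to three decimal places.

Co³⁺/Co²⁺ is the cathode (higher E°), Cr³⁺/Cr the anode: E°cell = +1.80 − (-0.71) = +2.51 V, n = 3.
Overall: 3 Co³⁺(aq) + Cr(s) → 3 Co²⁺(aq) + Cr³⁺(aq)
Q = [Co²⁺]^3·[Cr³⁺] / ([Co³⁺]^3); log Q = -11.488.
E = E° − (0.0592/n) log Q = +2.51 − (0.0592/3)(-11.488) = +2.737 V.

+2.737 V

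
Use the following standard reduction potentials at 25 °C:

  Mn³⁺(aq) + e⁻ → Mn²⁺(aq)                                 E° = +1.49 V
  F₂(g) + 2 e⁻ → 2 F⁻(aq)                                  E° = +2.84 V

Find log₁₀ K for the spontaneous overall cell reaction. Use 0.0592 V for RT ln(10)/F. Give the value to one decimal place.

Cathode: F₂/F⁻; anode: Mn³⁺/Mn²⁺. E°cell = +1.35 V, n = 2.
log K = nE°cell / 0.0592 = (2)(+1.35) / 0.0592 = 45.6.

45.6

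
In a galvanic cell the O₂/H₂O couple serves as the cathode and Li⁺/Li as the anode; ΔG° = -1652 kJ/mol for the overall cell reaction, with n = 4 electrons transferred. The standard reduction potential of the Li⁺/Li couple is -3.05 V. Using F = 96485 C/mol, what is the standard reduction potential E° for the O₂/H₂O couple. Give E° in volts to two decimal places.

+1.23 V

E°cell = −ΔG°/(nF) = −(-1652×10³)/((4)(96485)) = +4.280 V.
Since O₂/H₂O is the cathode and Li⁺/Li the anode, E°cell = E°(O₂/H₂O) − E°(Li⁺/Li).
So E°(O₂/H₂O) = E°cell + E°(Li⁺/Li) = +4.280 + (-3.05) = +1.23 V.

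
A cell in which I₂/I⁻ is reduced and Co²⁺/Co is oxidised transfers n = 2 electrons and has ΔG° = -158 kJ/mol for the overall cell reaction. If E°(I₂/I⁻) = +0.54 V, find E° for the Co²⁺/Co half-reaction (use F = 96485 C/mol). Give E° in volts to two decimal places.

E°cell = −ΔG°/(nF) = −(-158×10³)/((2)(96485)) = +0.819 V.
Since I₂/I⁻ is the cathode and Co²⁺/Co the anode, E°cell = E°(I₂/I⁻) − E°(Co²⁺/Co).
So E°(Co²⁺/Co) = E°(I₂/I⁻) − E°cell = (+0.54) − (+0.819) = -0.28 V.

-0.28 V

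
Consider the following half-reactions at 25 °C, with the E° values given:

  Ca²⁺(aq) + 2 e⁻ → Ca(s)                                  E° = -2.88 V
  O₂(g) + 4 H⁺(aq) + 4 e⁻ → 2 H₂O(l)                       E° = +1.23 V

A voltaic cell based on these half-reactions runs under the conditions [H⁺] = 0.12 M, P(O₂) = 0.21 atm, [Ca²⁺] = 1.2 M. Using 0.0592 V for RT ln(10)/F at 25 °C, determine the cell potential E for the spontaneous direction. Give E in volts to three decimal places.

+4.043 V

O₂/H₂O is the cathode (higher E°), Ca²⁺/Ca the anode: E°cell = +1.23 − (-2.88) = +4.11 V, n = 4.
Overall: O₂(g) + 4 H⁺(aq) + 2 Ca(s) → 2 H₂O(l) + 2 Ca²⁺(aq)
Q = [Ca²⁺]^2 / (P(O₂)·[H⁺]^4); log Q = 4.519.
E = E° − (0.0592/n) log Q = +4.11 − (0.0592/4)(4.519) = +4.043 V.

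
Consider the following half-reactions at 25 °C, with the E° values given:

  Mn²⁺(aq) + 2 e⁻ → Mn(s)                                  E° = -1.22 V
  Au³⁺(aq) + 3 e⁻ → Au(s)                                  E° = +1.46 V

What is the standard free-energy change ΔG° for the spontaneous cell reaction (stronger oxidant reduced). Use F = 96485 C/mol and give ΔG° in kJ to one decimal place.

Au³⁺/Au (E° = +1.46 V) is the cathode; Mn²⁺/Mn (E° = -1.22 V) is the anode, so E°cell = +2.68 V.
Balancing electrons gives n = 6 (lcm of 3 and 2).
ΔG° = −nFE° = −(6)(96485)(+2.68) = -1,551,479 J = -1551.5 kJ.

-1551.5 kJ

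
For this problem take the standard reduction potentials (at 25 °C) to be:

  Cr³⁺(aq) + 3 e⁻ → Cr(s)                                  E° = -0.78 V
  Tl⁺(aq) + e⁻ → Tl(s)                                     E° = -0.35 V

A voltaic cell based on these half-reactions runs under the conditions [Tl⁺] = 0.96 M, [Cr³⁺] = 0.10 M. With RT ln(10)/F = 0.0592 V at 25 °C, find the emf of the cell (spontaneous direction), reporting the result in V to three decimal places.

+0.449 V

Tl⁺/Tl is the cathode (higher E°), Cr³⁺/Cr the anode: E°cell = -0.35 − (-0.78) = +0.43 V, n = 3.
Overall: 3 Tl⁺(aq) + Cr(s) → 3 Tl(s) + Cr³⁺(aq)
Q = [Cr³⁺] / ([Tl⁺]^3); log Q = -0.947.
E = E° − (0.0592/n) log Q = +0.43 − (0.0592/3)(-0.947) = +0.449 V.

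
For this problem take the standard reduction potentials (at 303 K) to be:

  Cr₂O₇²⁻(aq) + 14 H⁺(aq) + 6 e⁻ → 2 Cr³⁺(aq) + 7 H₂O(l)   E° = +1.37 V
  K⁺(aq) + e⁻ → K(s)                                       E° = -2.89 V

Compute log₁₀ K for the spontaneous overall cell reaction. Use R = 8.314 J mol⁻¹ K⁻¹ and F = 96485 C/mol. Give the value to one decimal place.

Cathode: Cr₂O₇²⁻/Cr³⁺; anode: K⁺/K. E°cell = (+1.37) − (-2.89) = +4.26 V, with n = 6.
ΔG° = −nFE° = −RT ln K, so ln K = nFE°/(RT) = (6)(96485)(+4.26) / ((8.314)(303)) = 978.967.
log₁₀ K = 978.967 / ln 10 = 425.2.

425.2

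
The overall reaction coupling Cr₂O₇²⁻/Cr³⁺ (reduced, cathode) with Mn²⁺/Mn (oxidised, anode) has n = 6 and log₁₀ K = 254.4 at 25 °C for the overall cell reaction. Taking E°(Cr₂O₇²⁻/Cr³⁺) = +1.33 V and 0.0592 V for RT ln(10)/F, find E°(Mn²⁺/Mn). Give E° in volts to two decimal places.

-1.18 V

E°cell = (0.0592/n)·log K = (0.0592/6)(254.4) = +2.510 V.
Since Cr₂O₇²⁻/Cr³⁺ is the cathode and Mn²⁺/Mn the anode, E°cell = E°(Cr₂O₇²⁻/Cr³⁺) − E°(Mn²⁺/Mn).
So E°(Mn²⁺/Mn) = E°(Cr₂O₇²⁻/Cr³⁺) − E°cell = (+1.33) − (+2.510) = -1.18 V.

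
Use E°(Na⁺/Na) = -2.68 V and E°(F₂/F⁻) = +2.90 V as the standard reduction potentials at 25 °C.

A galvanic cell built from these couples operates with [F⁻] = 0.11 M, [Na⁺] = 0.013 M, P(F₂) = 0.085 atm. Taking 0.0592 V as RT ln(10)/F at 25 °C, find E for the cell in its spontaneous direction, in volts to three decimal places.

+5.717 V

F₂/F⁻ is the cathode (higher E°), Na⁺/Na the anode: E°cell = +2.90 − (-2.68) = +5.58 V, n = 2.
Overall: F₂(g) + 2 Na(s) → 2 F⁻(aq) + 2 Na⁺(aq)
Q = [F⁻]^2·[Na⁺]^2 / (P(F₂)); log Q = -4.619.
E = E° − (0.0592/n) log Q = +5.58 − (0.0592/2)(-4.619) = +5.717 V.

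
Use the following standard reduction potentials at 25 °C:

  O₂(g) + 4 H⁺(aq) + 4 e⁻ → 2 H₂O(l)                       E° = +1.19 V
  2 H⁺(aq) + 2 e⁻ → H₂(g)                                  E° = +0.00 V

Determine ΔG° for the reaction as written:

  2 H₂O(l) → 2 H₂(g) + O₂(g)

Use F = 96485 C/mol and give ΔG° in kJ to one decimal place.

As written, H⁺/H₂ is reduced (cathode) and O₂/H₂O is oxidised (anode), so E°cell = (+0.00) − (+1.19) = -1.19 V.
Balancing electrons gives n = 4.
ΔG° = −nFE° = −(4)(96485)(-1.19) = 459,269 J = +459.3 kJ.

+459.3 kJ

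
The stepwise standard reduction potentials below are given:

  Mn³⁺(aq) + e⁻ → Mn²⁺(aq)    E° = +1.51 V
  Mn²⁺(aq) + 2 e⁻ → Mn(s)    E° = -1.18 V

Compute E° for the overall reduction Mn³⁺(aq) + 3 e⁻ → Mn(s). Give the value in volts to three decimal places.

Since ΔG° = −nFE° is additive over sequential reductions, n₃E°₃ = n₁E°₁ + n₂E°₂.
E°₃ = (1×+1.51 + 2×-1.18) / 3 = (-0.850) / 3 = -0.283 V.

-0.283 V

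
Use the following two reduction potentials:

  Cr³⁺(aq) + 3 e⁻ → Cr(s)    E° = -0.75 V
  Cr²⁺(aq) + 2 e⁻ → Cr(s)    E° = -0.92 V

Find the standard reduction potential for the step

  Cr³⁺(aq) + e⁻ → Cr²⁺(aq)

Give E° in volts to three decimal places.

-0.410 V

Sequential free energies add, so n₃E°₃ = n₁E°₁ + n₂E°₂.
With n₃ = 3, and the known step contributing 2×(-0.92) V, the unknown satisfies 1·E° = 3×(-0.75) − 2×(-0.92) = -0.410.
E° = -0.410 / 1 = -0.410 V.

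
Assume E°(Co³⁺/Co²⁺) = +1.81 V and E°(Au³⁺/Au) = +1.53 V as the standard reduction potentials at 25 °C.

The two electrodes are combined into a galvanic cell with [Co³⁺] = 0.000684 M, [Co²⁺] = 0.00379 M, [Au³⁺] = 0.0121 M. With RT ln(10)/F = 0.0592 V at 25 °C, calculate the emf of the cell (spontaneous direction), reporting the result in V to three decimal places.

+0.274 V

Co³⁺/Co²⁺ is the cathode (higher E°), Au³⁺/Au the anode: E°cell = +1.81 − (+1.53) = +0.28 V, n = 3.
Overall: 3 Co³⁺(aq) + Au(s) → 3 Co²⁺(aq) + Au³⁺(aq)
Q = [Co²⁺]^3·[Au³⁺] / ([Co³⁺]^3); log Q = 0.314.
E = E° − (0.0592/n) log Q = +0.28 − (0.0592/3)(0.314) = +0.274 V.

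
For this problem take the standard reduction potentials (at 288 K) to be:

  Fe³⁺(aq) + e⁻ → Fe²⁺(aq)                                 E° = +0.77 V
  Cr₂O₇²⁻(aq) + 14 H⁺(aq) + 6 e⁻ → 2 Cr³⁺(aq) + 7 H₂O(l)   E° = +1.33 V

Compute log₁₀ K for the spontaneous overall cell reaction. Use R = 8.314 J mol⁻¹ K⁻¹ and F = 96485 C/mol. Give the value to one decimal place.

58.8

Cathode: Cr₂O₇²⁻/Cr³⁺; anode: Fe³⁺/Fe²⁺. E°cell = (+1.33) − (+0.77) = +0.56 V, with n = 6.
ΔG° = −nFE° = −RT ln K, so ln K = nFE°/(RT) = (6)(96485)(+0.56) / ((8.314)(288)) = 135.393.
log₁₀ K = 135.393 / ln 10 = 58.8.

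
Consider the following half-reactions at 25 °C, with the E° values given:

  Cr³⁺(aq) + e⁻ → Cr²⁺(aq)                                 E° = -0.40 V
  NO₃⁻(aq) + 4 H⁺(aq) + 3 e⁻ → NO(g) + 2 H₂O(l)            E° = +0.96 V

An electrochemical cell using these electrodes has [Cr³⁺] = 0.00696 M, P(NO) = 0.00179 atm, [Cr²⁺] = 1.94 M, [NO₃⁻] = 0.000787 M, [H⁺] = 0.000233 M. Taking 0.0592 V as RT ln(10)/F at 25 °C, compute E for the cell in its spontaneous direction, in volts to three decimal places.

NO₃⁻/NO is the cathode (higher E°), Cr³⁺/Cr²⁺ the anode: E°cell = +0.96 − (-0.40) = +1.36 V, n = 3.
Overall: NO₃⁻(aq) + 4 H⁺(aq) + 3 Cr²⁺(aq) → NO(g) + 2 H₂O(l) + 3 Cr³⁺(aq)
Q = P(NO)·[Cr³⁺]^3 / ([NO₃⁻]·[H⁺]^4·[Cr²⁺]^3); log Q = 7.552.
E = E° − (0.0592/n) log Q = +1.36 − (0.0592/3)(7.552) = +1.211 V.

+1.211 V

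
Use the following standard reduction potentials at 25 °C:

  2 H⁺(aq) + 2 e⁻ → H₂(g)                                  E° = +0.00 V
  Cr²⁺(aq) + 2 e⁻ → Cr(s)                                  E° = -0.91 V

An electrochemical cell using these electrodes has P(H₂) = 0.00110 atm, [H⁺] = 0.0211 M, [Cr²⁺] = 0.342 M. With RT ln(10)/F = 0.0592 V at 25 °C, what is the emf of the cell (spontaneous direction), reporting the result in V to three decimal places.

H⁺/H₂ is the cathode (higher E°), Cr²⁺/Cr the anode: E°cell = +0.00 − (-0.91) = +0.91 V, n = 2.
Overall: 2 H⁺(aq) + Cr(s) → H₂(g) + Cr²⁺(aq)
Q = P(H₂)·[Cr²⁺] / ([H⁺]^2); log Q = -0.073.
E = E° − (0.0592/n) log Q = +0.91 − (0.0592/2)(-0.073) = +0.912 V.

+0.912 V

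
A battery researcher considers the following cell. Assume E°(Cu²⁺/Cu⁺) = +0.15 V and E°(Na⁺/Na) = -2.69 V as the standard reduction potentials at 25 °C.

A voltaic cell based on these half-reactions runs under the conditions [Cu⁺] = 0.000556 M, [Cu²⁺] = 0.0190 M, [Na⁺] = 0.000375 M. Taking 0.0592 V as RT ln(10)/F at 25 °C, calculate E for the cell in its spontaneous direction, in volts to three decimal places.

+3.134 V

Cu²⁺/Cu⁺ is the cathode (higher E°), Na⁺/Na the anode: E°cell = +0.15 − (-2.69) = +2.84 V, n = 1.
Overall: Cu²⁺(aq) + Na(s) → Cu⁺(aq) + Na⁺(aq)
Q = [Cu⁺]·[Na⁺] / ([Cu²⁺]); log Q = -4.960.
E = E° − (0.0592/n) log Q = +2.84 − (0.0592/1)(-4.960) = +3.134 V.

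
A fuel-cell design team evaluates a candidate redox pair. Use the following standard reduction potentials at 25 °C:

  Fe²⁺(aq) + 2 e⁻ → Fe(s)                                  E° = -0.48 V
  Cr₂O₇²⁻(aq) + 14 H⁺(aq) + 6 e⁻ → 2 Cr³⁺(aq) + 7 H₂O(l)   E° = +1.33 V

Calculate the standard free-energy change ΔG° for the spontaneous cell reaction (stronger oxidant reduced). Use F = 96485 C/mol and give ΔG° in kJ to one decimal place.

-1047.8 kJ

Cr₂O₇²⁻/Cr³⁺ (E° = +1.33 V) is the cathode; Fe²⁺/Fe (E° = -0.48 V) is the anode, so E°cell = +1.81 V.
Balancing electrons gives n = 6 (lcm of 6 and 2).
ΔG° = −nFE° = −(6)(96485)(+1.81) = -1,047,827 J = -1047.8 kJ.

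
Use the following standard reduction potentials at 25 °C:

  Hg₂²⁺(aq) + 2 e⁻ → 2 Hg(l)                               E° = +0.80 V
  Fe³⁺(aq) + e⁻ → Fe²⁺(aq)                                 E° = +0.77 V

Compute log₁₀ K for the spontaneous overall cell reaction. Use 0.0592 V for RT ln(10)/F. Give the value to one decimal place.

Cathode: Hg₂²⁺/Hg; anode: Fe³⁺/Fe²⁺. E°cell = +0.03 V, n = 2.
log K = nE°cell / 0.0592 = (2)(+0.03) / 0.0592 = 1.0.

1.0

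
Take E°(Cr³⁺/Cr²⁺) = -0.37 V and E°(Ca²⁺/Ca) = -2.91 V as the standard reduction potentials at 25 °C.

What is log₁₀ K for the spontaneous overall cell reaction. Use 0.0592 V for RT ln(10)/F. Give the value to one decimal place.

85.8

Cathode: Cr³⁺/Cr²⁺; anode: Ca²⁺/Ca. E°cell = +2.54 V, n = 2.
log K = nE°cell / 0.0592 = (2)(+2.54) / 0.0592 = 85.8.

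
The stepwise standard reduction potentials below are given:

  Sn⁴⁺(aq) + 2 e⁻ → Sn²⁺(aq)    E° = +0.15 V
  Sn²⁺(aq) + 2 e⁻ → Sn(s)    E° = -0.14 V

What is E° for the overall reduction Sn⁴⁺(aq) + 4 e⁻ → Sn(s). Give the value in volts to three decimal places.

Adding the free-energy changes (−nFE°) of the two steps gives −n₃FE°₃ = −n₁FE°₁ − n₂FE°₂.
E°₃ = (2×+0.15 + 2×-0.14) / 4 = (+0.020) / 4 = +0.005 V.

+0.005 V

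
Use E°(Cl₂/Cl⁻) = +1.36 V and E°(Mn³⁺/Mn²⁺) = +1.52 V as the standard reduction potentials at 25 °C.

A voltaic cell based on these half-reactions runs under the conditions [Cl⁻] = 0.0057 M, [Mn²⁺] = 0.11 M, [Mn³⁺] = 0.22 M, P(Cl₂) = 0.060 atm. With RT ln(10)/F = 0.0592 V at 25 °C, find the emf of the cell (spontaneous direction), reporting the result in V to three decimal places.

Mn³⁺/Mn²⁺ is the cathode (higher E°), Cl₂/Cl⁻ the anode: E°cell = +1.52 − (+1.36) = +0.16 V, n = 2.
Overall: 2 Mn³⁺(aq) + 2 Cl⁻(aq) → 2 Mn²⁺(aq) + Cl₂(g)
Q = [Mn²⁺]^2·P(Cl₂) / ([Mn³⁺]^2·[Cl⁻]^2); log Q = 2.664.
E = E° − (0.0592/n) log Q = +0.16 − (0.0592/2)(2.664) = +0.081 V.

+0.081 V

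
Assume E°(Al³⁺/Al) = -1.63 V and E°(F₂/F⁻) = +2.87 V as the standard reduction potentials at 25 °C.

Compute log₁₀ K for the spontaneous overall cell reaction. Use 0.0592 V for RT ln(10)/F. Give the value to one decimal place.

Cathode: F₂/F⁻; anode: Al³⁺/Al. E°cell = +4.50 V, n = 6.
log K = nE°cell / 0.0592 = (6)(+4.50) / 0.0592 = 456.1.

456.1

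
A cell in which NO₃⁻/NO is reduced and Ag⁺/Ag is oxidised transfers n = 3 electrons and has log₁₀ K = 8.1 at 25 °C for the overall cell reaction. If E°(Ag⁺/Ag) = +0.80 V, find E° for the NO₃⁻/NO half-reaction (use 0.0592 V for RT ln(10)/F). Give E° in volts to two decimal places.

E°cell = (0.0592/n)·log K = (0.0592/3)(8.1) = +0.160 V.
Since NO₃⁻/NO is the cathode and Ag⁺/Ag the anode, E°cell = E°(NO₃⁻/NO) − E°(Ag⁺/Ag).
So E°(NO₃⁻/NO) = E°cell + E°(Ag⁺/Ag) = +0.160 + (+0.80) = +0.96 V.

+0.96 V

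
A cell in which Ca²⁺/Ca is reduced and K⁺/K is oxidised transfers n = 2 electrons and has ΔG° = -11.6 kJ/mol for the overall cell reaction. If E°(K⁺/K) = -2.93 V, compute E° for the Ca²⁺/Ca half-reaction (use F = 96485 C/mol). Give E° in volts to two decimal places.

E°cell = −ΔG°/(nF) = −(-11.6×10³)/((2)(96485)) = +0.060 V.
Since Ca²⁺/Ca is the cathode and K⁺/K the anode, E°cell = E°(Ca²⁺/Ca) − E°(K⁺/K).
So E°(Ca²⁺/Ca) = E°cell + E°(K⁺/K) = +0.060 + (-2.93) = -2.87 V.

-2.87 V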